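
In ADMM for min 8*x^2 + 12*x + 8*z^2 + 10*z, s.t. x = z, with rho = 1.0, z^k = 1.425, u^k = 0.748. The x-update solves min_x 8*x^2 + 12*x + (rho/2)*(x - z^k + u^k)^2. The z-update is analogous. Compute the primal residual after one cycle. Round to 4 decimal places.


ADMM iteration with rho = 1.0, z^k = 1.425, u^k = 0.748
Step 1: x-update.
Minimize 8*x^2 + 12*x + (1.0/2)*(x - 1.425 + 0.748)^2
FOC: (2*8 + 1.0)*x = -12 + 1.0*(1.425 - 0.748)
x^{k+1} = -0.6661
Step 2: z-update.
Minimize 8*z^2 + 10*z + (1.0/2)*(-0.6661 - z + 0.748)^2
FOC: (2*8 + 1.0)*z = -10 + 1.0*(-0.6661 + 0.748)
z^{k+1} = -0.5834
Step 3: u-update.
u^{k+1} = 0.748 - 0.6661 + 0.5834 = 0.6654
Step 4: Primal residual = |-0.6661 + 0.5834| = 0.0826


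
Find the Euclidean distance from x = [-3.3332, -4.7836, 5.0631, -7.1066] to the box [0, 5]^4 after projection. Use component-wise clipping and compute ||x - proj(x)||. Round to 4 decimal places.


Project each component onto [0, 5].
clip(-3.3332) = 0.0, clip(-4.7836) = 0.0, clip(5.0631) = 5.0, clip(-7.1066) = 0.0
Projection = [0.0, 0.0, 5.0, 0.0]
Squared diffs: [11.1102, 22.8828, 0.004, 50.5038]
Distance = sqrt(84.5008) = 9.1924


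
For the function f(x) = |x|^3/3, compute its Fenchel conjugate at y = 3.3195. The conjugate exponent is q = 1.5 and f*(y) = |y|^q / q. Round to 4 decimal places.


The conjugate exponent q satisfies 1/p + 1/q = 1.
p = 3, so q = 3/(3 - 1) = 1.5
|y|^q = 3.3195^1.5 = 6.048
f*(3.3195) = 6.048 / 1.5 = 4.032


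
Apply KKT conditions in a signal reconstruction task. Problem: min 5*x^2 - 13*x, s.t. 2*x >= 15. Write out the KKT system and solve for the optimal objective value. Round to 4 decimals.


Step 1: Try lambda = 0 (constraint inactive).
x_unc = 13/(2*5) = 1.3
Check: 2*1.3 = 2.6 < 15 -- violated!
Step 2: Constraint must be active: 2*x = 15
x* = 15/2 = 7.5
lambda = (2*5*7.5 - 13)/2 = 31.0
Step 3: Compute optimal value.
f(x*) = 5*7.5^2 - 13*7.5 = 183.75


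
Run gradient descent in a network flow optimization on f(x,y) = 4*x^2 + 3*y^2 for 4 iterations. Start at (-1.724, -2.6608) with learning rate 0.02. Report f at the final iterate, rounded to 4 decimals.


Gradient descent on f(x,y) = 4*x^2 + 3*y^2.
Starting point: (-1.724, -2.6608), alpha = 0.02
Step 1: grad_x = 2*4*-1.724 = -13.792, grad_y = 2*3*-2.6608 = -15.9648
  x_1 = -1.724 - 0.02*-13.792 = -1.4482
  y_1 = -2.6608 - 0.02*-15.9648 = -2.3415
Step 2: grad_x = 2*4*-1.4482 = -11.5853, grad_y = 2*3*-2.3415 = -14.049
  x_2 = -1.4482 - 0.02*-11.5853 = -1.2165
  y_2 = -2.3415 - 0.02*-14.049 = -2.0605
Step 3: grad_x = 2*4*-1.2165 = -9.7316, grad_y = 2*3*-2.0605 = -12.3631
  x_3 = -1.2165 - 0.02*-9.7316 = -1.0218
  y_3 = -2.0605 - 0.02*-12.3631 = -1.8133
Step 4: grad_x = 2*4*-1.0218 = -8.1746, grad_y = 2*3*-1.8133 = -10.8796
  x_4 = -1.0218 - 0.02*-8.1746 = -0.8583
  y_4 = -1.8133 - 0.02*-10.8796 = -1.5957
f(-0.8583, -1.5957) = 4*(-0.8583)^2 + 3*(-1.5957)^2 = 10.5854


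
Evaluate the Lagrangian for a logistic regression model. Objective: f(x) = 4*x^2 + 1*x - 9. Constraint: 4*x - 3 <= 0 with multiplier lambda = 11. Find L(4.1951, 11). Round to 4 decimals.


Step 1: Evaluate f(x).
f(4.1951) = 4*4.1951^2 + 1*4.1951 - 9 = 65.5906
Step 2: Evaluate g(x).
g(4.1951) = 4*4.1951 - 3 = 13.7804
Step 3: Compute Lagrangian.
L = 65.5906 + 11*13.7804 = 217.175


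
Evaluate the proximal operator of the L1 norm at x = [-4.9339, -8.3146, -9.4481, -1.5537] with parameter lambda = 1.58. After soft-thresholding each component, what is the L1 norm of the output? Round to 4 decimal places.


Soft-thresholding with lambda = 1.58:
prox(-4.9339) = sign(-4.9339)*max(|-4.9339| - 1.58, 0) = -3.3539
prox(-8.3146) = sign(-8.3146)*max(|-8.3146| - 1.58, 0) = -6.7346
prox(-9.4481) = sign(-9.4481)*max(|-9.4481| - 1.58, 0) = -7.8681
prox(-1.5537) = sign(-1.5537)*max(|-1.5537| - 1.58, 0) = 0.0
prox(x) = [-3.3539, -6.7346, -7.8681, 0.0]
||prox(x)||_1 = 3.3539 + 6.7346 + 7.8681 + 0.0 = 17.9566


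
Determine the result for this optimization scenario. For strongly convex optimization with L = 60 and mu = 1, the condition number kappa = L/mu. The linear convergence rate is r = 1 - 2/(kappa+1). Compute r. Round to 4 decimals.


Step 1: Compute the condition number.
kappa = L/mu = 60/1 = 60.0
Step 2: Compute the convergence rate.
r = 1 - 2/(kappa + 1) = 1 - 2*mu/(L + mu) = (L - mu)/(L + mu) = 59/61 = 0.9672


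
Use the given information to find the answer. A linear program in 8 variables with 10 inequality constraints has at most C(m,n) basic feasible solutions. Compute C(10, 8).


Each vertex corresponds to some choice of n active constraints out of m, so the number of vertices is at most C(m, n) = m! / (n!(m-n)!).
m = 10, n = 8
Numerator: 10 * 9 * 8 * 7 * 6 * 5 * 4 * 3
Denominator: 8! = 40320
C(10, 8) = 45


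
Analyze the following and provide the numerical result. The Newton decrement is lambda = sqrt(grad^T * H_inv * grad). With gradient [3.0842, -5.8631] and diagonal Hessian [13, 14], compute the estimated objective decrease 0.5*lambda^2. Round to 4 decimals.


Step 1: H is diagonal, so H^(-1) * g = [0.2372, -0.4188].
Step 2: g^T H^(-1) g = sum_i g_i^2 / H_ii
  = (3.0842)^2/13 + (-5.8631)^2/14
  = 0.7317 + 2.4554 = 3.1871
Step 3: Objective decrease = 0.5 * g^T H^(-1) g = 1.5936


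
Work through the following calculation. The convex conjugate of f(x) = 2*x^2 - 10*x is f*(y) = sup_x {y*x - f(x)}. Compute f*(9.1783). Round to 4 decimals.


f*(y) = sup_x {y*x - a*x^2 - b*x} = sup_x {(y-b)*x - a*x^2}
FOC: (y - b) - 2a*x = 0 => x* = (y - b)/(2a)
x* = (9.1783 + 10)/(2*2) = 4.7946
f*(9.1783) = (y-b)^2/(4a) = (9.1783 + 10)^2/(4*2)
= 367.8072/8 = 45.9759


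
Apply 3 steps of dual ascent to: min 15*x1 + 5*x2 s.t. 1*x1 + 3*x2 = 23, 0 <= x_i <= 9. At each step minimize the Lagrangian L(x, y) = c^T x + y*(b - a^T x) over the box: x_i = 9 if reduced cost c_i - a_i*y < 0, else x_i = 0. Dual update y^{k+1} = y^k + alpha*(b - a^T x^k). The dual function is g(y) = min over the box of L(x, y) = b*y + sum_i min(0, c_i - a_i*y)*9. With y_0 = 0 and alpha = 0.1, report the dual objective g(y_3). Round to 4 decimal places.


Dual ascent for LP: min 15*x1 + 5*x2, 1*x1 + 3*x2 = 23, 0 <= x_i <= 9
Step 1: y^k = 0.0, reduced costs: (15.0, 5.0)
  x^k = (0.0, 0.0), subgradient = b - a^T x = 23.0
  y^{k+1} = 0.0 + 0.1*23.0 = 2.3
Step 2: y^k = 2.3, reduced costs: (12.7, -1.9)
  x^k = (0.0, 9.0), subgradient = b - a^T x = -4.0
  y^{k+1} = 2.3 + 0.1*-4.0 = 1.9
Step 3: y^k = 1.9, reduced costs: (13.1, -0.7)
  x^k = (0.0, 9.0), subgradient = b - a^T x = -4.0
  y^{k+1} = 1.9 + 0.1*-4.0 = 1.5
Dual objective at y_3 = 1.5: reduced costs (13.5, 0.5), box minimizer x = (0.0, 0.0)
g(y_3) = b*y + (c1 - a1*y)*x1 + (c2 - a2*y)*x2 = 23*1.5 + 13.5*0.0 + 0.5*0.0 = 34.5 + 0.0 + 0.0 = 34.5


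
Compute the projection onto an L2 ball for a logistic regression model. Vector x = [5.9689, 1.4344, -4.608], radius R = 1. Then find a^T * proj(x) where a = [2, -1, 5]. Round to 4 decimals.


Step 1: Compute ||x|| (intermediates to 6 decimals).
||x|| = sqrt(5.9689^2 + 1.4344^2 + (-4.608)^2) = 7.675867
Step 2: Project.
Since ||x|| > R, scale = R/||x|| = 1/7.675867 = 0.130278, proj(x) = scale * x
proj(x) = [0.777616, 0.186871, -0.600321]
Step 3: Dot product.
a^T * proj(x) = 2*0.777616 - 1*0.186871 + 5*(-0.600321) = -1.6332


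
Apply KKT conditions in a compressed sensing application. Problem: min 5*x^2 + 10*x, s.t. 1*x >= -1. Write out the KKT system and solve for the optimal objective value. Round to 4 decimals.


Step 1: Try lambda = 0 (constraint inactive).
Stationarity: 2*5*x + 10 = 0
x* = -10/(2*5) = -1.0
Check constraint: 1*-1.0 = -1.0 >= -1 -- satisfied.
Step 2: Compute optimal value.
f(x*) = 5*(-1.0)^2 + 10*(-1.0) = -5.0


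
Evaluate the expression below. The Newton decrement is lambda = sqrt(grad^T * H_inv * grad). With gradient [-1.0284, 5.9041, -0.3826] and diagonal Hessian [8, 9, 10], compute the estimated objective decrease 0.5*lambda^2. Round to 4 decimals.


Step 1: H is diagonal, so H^(-1) * g = [-0.1286, 0.656, -0.0383].
Step 2: g^T H^(-1) g = sum_i g_i^2 / H_ii
  = (-1.0284)^2/8 + (5.9041)^2/9 + (-0.3826)^2/10
  = 0.1322 + 3.8732 + 0.0146 = 4.02
Step 3: Objective decrease = 0.5 * g^T H^(-1) g = 2.01


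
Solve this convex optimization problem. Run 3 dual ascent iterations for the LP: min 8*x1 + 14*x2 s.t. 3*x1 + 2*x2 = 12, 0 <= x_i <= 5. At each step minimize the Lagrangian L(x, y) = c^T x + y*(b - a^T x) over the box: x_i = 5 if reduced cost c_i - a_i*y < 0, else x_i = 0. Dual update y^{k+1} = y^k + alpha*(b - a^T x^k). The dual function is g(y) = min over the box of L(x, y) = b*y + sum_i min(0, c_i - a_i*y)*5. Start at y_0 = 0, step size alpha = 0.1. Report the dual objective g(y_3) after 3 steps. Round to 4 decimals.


Dual ascent for LP: min 8*x1 + 14*x2, 3*x1 + 2*x2 = 12, 0 <= x_i <= 5
Step 1: y^k = 0.0, reduced costs: (8.0, 14.0)
  x^k = (0.0, 0.0), subgradient = b - a^T x = 12.0
  y^{k+1} = 0.0 + 0.1*12.0 = 1.2
Step 2: y^k = 1.2, reduced costs: (4.4, 11.6)
  x^k = (0.0, 0.0), subgradient = b - a^T x = 12.0
  y^{k+1} = 1.2 + 0.1*12.0 = 2.4
Step 3: y^k = 2.4, reduced costs: (0.8, 9.2)
  x^k = (0.0, 0.0), subgradient = b - a^T x = 12.0
  y^{k+1} = 2.4 + 0.1*12.0 = 3.6
Dual objective at y_3 = 3.6: reduced costs (-2.8, 6.8), box minimizer x = (5.0, 0.0)
g(y_3) = b*y + (c1 - a1*y)*x1 + (c2 - a2*y)*x2 = 12*3.6 + (-2.8)*5.0 + 6.8*0.0 = 43.2 - 14.0 + 0.0 = 29.2


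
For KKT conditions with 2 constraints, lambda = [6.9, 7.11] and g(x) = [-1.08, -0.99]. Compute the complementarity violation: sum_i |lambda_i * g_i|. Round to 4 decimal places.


KKT complementary slackness check:
lambda_1 * g_1 = 6.9 * -1.08 = -7.452
lambda_2 * g_2 = 7.11 * -0.99 = -7.0389
Total violation = 7.452 + 7.0389 = 14.4909


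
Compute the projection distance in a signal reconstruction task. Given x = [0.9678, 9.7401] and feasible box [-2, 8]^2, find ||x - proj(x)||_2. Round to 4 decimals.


Project each component onto [-2, 8].
clip(0.9678) = 0.9678, clip(9.7401) = 8.0
Projection = [0.9678, 8.0]
Squared diffs: [0.0, 3.0279]
Distance = sqrt(3.0279) = 1.7401


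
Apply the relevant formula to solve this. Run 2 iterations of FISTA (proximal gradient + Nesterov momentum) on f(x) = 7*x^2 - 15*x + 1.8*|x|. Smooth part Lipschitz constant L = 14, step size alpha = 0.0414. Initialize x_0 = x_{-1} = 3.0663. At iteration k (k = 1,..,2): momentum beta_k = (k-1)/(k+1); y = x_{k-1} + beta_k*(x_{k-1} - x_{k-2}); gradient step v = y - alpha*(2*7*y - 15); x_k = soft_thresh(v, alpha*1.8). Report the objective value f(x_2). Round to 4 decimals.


FISTA on f(x) = 7*x^2 - 15*x + 1.8*|x|
L = 14, alpha = 0.0414
Iteration 1: beta = 0.0, y = 3.0663 + 0.0*(3.0663 - 3.0663) = 3.0663
  grad(y) = 27.9282, v = y - alpha*grad = 1.9101
  prox(v) = soft_thresh(1.9101, 0.0745) = 1.8356
Iteration 2: beta = 0.3333, y = 1.8356 + 0.3333*(1.8356 - 3.0663) = 1.4253
  grad(y) = 4.9542, v = y - alpha*grad = 1.2202
  prox(v) = soft_thresh(1.2202, 0.0745) = 1.1457
f(x_2) = 7*1.1457^2 - 15*1.1457 + 1.8*|1.1457| = -5.9349


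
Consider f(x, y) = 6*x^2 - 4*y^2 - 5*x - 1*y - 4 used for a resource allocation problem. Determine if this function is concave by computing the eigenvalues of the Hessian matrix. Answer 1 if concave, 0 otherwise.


The Hessian of f(x,y) = 6*x^2 - 4*y^2 - 5*x - 1*y - 4 is:
H = [[12, 0], [0, -8]]
Trace = 12 - 8 = 4
Determinant = 12*-8 - (0)^2 = -96
Discriminant = (4)^2 - 4*-96 = 400.0
Eigenvalues: lambda_1 = -8.0, lambda_2 = 12.0
The function is not concave.

0


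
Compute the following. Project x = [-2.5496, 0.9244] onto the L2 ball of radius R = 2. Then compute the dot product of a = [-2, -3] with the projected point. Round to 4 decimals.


Step 1: Compute ||x|| (intermediates to 6 decimals).
||x|| = sqrt((-2.5496)^2 + 0.9244^2) = 2.712006
Step 2: Project.
Since ||x|| > R, scale = R/||x|| = 2/2.712006 = 0.737461, proj(x) = scale * x
proj(x) = [-1.880231, 0.681709]
Step 3: Dot product.
a^T * proj(x) = -2*(-1.880231) - 3*0.681709 = 1.7153


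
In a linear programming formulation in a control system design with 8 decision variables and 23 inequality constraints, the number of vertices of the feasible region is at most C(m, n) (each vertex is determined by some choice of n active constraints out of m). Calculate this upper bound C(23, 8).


Each vertex corresponds to some choice of n active constraints out of m, so the number of vertices is at most C(m, n) = m! / (n!(m-n)!).
m = 23, n = 8
Numerator: 23 * 22 * 21 * 20 * 19 * 18 * 17 * 16
Denominator: 8! = 40320
C(23, 8) = 490314


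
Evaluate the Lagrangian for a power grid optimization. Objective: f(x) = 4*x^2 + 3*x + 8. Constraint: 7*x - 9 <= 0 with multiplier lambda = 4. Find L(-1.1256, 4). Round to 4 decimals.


Step 1: Evaluate f(x).
f(-1.1256) = 4*(-1.1256)^2 + 3*(-1.1256) + 8 = 9.6911
Step 2: Evaluate g(x).
g(-1.1256) = 7*-1.1256 - 9 = -16.8792
Step 3: Compute Lagrangian.
L = 9.6911 + 4*-16.8792 = -57.8257


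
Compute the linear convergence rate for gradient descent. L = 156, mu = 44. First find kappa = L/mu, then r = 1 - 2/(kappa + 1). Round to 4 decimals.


Step 1: Compute the condition number.
kappa = L/mu = 156/44 = 3.5455
Step 2: Compute the convergence rate.
r = 1 - 2/(kappa + 1) = 1 - 2*mu/(L + mu) = (L - mu)/(L + mu) = 112/200 = 0.56


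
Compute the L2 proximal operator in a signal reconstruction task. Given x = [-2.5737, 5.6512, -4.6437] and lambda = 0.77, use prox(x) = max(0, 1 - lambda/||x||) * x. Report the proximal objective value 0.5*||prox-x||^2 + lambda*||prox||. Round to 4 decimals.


Step 1: Compute ||x||.
||x|| = 7.754
Step 2: Compute scaling factor.
scale = max(0, 1 - 0.77/7.754) = 0.9007
Step 3: prox(x) = [-2.3181, 5.09, -4.1826]
||prox(x)|| = 6.984
Step 4: Proximal objective.
0.5*||prox-x||^2 = 0.2965
lambda*||prox|| = 5.3777
Total = 5.6741


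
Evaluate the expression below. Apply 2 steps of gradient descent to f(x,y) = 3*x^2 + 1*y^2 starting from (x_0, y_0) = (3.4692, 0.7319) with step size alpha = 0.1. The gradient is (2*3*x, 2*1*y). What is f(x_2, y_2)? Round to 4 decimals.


Gradient descent on f(x,y) = 3*x^2 + 1*y^2.
Starting point: (3.4692, 0.7319), alpha = 0.1
Step 1: grad_x = 2*3*3.4692 = 20.8152, grad_y = 2*1*0.7319 = 1.4638
  x_1 = 3.4692 - 0.1*20.8152 = 1.3877
  y_1 = 0.7319 - 0.1*1.4638 = 0.5855
Step 2: grad_x = 2*3*1.3877 = 8.3261, grad_y = 2*1*0.5855 = 1.171
  x_2 = 1.3877 - 0.1*8.3261 = 0.5551
  y_2 = 0.5855 - 0.1*1.171 = 0.4684
f(0.5551, 0.4684) = 3*0.5551^2 + 1*0.4684^2 = 1.1437


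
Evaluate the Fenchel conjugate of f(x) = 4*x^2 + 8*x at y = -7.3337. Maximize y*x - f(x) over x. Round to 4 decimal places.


f*(y) = sup_x {y*x - a*x^2 - b*x} = sup_x {(y-b)*x - a*x^2}
FOC: (y - b) - 2a*x = 0 => x* = (y - b)/(2a)
x* = (-7.3337 - 8)/(2*4) = -1.9167
f*(-7.3337) = (y-b)^2/(4a) = (-7.3337 - 8)^2/(4*4)
= 235.1224/16 = 14.6951


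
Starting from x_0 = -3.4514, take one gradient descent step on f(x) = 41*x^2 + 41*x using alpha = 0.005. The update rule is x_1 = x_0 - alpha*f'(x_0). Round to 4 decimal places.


We compute the gradient at x_0 and apply the update.
f'(x) = 82*x + 41
f'(-3.4514) = 82*-3.4514 + 41 = -242.0148
x_1 = -3.4514 - 0.005*-242.0148 = -2.2413


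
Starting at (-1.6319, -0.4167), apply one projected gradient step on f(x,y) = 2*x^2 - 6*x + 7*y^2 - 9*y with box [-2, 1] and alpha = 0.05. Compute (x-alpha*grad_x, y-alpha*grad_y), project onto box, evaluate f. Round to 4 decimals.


Step 1: Compute gradient at (-1.6319, -0.4167).
grad_x = 2*2*-1.6319 - 6 = -12.5276
grad_y = 2*7*-0.4167 - 9 = -14.8338
Step 2: Gradient step.
x_raw = -1.6319 - 0.05*-12.5276 = -1.0055
y_raw = -0.4167 - 0.05*-14.8338 = 0.325
Step 3: Project onto [-2, 1].
x_proj = clip(-1.0055) = -1.0055
y_proj = clip(0.325) = 0.325
Step 4: Evaluate f.
f(-1.0055, 0.325) = 5.8697


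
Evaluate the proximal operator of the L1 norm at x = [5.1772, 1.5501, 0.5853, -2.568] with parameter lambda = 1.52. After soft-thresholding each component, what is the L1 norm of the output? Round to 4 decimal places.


Soft-thresholding with lambda = 1.52:
prox(5.1772) = sign(5.1772)*max(|5.1772| - 1.52, 0) = 3.6572
prox(1.5501) = sign(1.5501)*max(|1.5501| - 1.52, 0) = 0.0301
prox(0.5853) = sign(0.5853)*max(|0.5853| - 1.52, 0) = 0.0
prox(-2.568) = sign(-2.568)*max(|-2.568| - 1.52, 0) = -1.048
prox(x) = [3.6572, 0.0301, 0.0, -1.048]
||prox(x)||_1 = 3.6572 + 0.0301 + 0.0 + 1.048 = 4.7353


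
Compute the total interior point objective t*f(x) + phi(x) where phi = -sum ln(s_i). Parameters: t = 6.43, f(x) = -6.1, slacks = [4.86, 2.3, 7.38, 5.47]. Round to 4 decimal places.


Step 1: Compute log-barrier.
ln values: [1.581, 0.8329, 1.9988, 1.6993]
phi = -(1.581 + 0.8329 + 1.9988 + 1.6993) = -6.112
Step 2: Compute augmented objective.
t*f(x) = 6.43*-6.1 = -39.223
Total = -39.223 - 6.112 = -45.335


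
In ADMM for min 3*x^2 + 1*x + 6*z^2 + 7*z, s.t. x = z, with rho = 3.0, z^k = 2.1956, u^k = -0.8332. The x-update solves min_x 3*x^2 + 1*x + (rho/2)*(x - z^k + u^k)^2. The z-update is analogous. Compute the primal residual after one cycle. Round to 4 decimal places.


ADMM iteration with rho = 3.0, z^k = 2.1956, u^k = -0.8332
Step 1: x-update.
Minimize 3*x^2 + 1*x + (3.0/2)*(x - 2.1956 - 0.8332)^2
FOC: (2*3 + 3.0)*x = -1 + 3.0*(2.1956 + 0.8332)
x^{k+1} = 0.8985
Step 2: z-update.
Minimize 6*z^2 + 7*z + (3.0/2)*(0.8985 - z - 0.8332)^2
FOC: (2*6 + 3.0)*z = -7 + 3.0*(0.8985 - 0.8332)
z^{k+1} = -0.4536
Step 3: u-update.
u^{k+1} = -0.8332 + 0.8985 + 0.4536 = 0.5189
Step 4: Primal residual = |0.8985 + 0.4536| = 1.3521


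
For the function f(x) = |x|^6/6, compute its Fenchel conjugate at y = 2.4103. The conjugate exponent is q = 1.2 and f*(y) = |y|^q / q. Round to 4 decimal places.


The conjugate exponent q satisfies 1/p + 1/q = 1.
p = 6, so q = 6/(6 - 1) = 1.2
|y|^q = 2.4103^1.2 = 2.874
f*(2.4103) = 2.874 / 1.2 = 2.395


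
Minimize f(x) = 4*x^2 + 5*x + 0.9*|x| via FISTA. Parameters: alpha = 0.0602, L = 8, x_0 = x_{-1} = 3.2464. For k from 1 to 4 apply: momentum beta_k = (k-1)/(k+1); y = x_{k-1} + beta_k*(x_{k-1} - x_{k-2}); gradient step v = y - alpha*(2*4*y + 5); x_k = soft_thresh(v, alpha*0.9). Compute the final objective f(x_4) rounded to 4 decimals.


FISTA on f(x) = 4*x^2 + 5*x + 0.9*|x|
L = 8, alpha = 0.0602
Iteration 1: beta = 0.0, y = 3.2464 + 0.0*(3.2464 - 3.2464) = 3.2464
  grad(y) = 30.9712, v = y - alpha*grad = 1.3819
  prox(v) = soft_thresh(1.3819, 0.0542) = 1.3278
Iteration 2: beta = 0.3333, y = 1.3278 + 0.3333*(1.3278 - 3.2464) = 0.6882
  grad(y) = 10.5056, v = y - alpha*grad = 0.0558
  prox(v) = soft_thresh(0.0558, 0.0542) = 0.0016
Iteration 3: beta = 0.5, y = 0.0016 + 0.5*(0.0016 - 1.3278) = -0.6615
  grad(y) = -0.292, v = y - alpha*grad = -0.6439
  prox(v) = soft_thresh(-0.6439, 0.0542) = -0.5897
Iteration 4: beta = 0.6, y = -0.5897 + 0.6*(-0.5897 - 0.0016) = -0.9445
  grad(y) = -2.5563, v = y - alpha*grad = -0.7906
  prox(v) = soft_thresh(-0.7906, 0.0542) = -0.7365
f(x_4) = 4*(-0.7365)^2 + 5*(-0.7365) + 0.9*|-0.7365| = -0.85


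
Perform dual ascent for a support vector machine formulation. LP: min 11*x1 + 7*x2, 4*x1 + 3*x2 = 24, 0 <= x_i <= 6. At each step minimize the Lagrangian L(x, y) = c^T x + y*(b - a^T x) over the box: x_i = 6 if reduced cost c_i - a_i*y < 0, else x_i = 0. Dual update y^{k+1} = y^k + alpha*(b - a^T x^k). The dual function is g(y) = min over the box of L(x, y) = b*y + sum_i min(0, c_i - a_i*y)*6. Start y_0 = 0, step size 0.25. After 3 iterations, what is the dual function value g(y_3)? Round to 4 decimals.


Dual ascent for LP: min 11*x1 + 7*x2, 4*x1 + 3*x2 = 24, 0 <= x_i <= 6
Step 1: y^k = 0.0, reduced costs: (11.0, 7.0)
  x^k = (0.0, 0.0), subgradient = b - a^T x = 24.0
  y^{k+1} = 0.0 + 0.25*24.0 = 6.0
Step 2: y^k = 6.0, reduced costs: (-13.0, -11.0)
  x^k = (6.0, 6.0), subgradient = b - a^T x = -18.0
  y^{k+1} = 6.0 + 0.25*-18.0 = 1.5
Step 3: y^k = 1.5, reduced costs: (5.0, 2.5)
  x^k = (0.0, 0.0), subgradient = b - a^T x = 24.0
  y^{k+1} = 1.5 + 0.25*24.0 = 7.5
Dual objective at y_3 = 7.5: reduced costs (-19.0, -15.5), box minimizer x = (6.0, 6.0)
g(y_3) = b*y + (c1 - a1*y)*x1 + (c2 - a2*y)*x2 = 24*7.5 + (-19.0)*6.0 + (-15.5)*6.0 = 180.0 - 114.0 - 93.0 = -27.0


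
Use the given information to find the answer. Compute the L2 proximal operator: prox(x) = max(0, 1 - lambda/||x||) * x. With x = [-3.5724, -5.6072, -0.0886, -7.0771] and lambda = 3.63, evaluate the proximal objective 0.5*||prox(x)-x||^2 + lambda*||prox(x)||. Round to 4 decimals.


Step 1: Compute ||x||.
||x|| = 9.7106
Step 2: Compute scaling factor.
scale = max(0, 1 - 3.63/9.7106) = 0.6262
Step 3: prox(x) = [-2.237, -3.5111, -0.0555, -4.4316]
||prox(x)|| = 6.0806
Step 4: Proximal objective.
0.5*||prox-x||^2 = 6.5885
lambda*||prox|| = 22.0726
Total = 28.6611


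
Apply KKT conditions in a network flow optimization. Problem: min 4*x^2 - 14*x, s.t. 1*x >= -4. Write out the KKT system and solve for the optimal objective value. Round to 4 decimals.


Step 1: Try lambda = 0 (constraint inactive).
Stationarity: 2*4*x - 14 = 0
x* = 14/(2*4) = 1.75
Check constraint: 1*1.75 = 1.75 >= -4 -- satisfied.
Step 2: Compute optimal value.
f(x*) = 4*1.75^2 - 14*1.75 = -12.25


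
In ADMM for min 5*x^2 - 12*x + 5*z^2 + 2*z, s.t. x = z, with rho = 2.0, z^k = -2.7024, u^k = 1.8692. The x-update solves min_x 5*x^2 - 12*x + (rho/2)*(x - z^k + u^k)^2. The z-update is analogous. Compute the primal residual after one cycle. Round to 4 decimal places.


ADMM iteration with rho = 2.0, z^k = -2.7024, u^k = 1.8692
Step 1: x-update.
Minimize 5*x^2 - 12*x + (2.0/2)*(x + 2.7024 + 1.8692)^2
FOC: (2*5 + 2.0)*x = 12 + 2.0*(-2.7024 - 1.8692)
x^{k+1} = 0.2381
Step 2: z-update.
Minimize 5*z^2 + 2*z + (2.0/2)*(0.2381 - z + 1.8692)^2
FOC: (2*5 + 2.0)*z = -2 + 2.0*(0.2381 + 1.8692)
z^{k+1} = 0.1845
Step 3: u-update.
u^{k+1} = 1.8692 + 0.2381 - 0.1845 = 1.9227
Step 4: Primal residual = |0.2381 - 0.1845| = 0.0535


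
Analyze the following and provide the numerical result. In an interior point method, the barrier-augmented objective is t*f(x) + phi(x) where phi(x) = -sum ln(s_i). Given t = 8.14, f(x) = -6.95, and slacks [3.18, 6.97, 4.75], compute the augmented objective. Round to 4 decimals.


Step 1: Compute log-barrier.
ln values: [1.1569, 1.9416, 1.5581]
phi = -(1.1569 + 1.9416 + 1.5581) = -4.6566
Step 2: Compute augmented objective.
t*f(x) = 8.14*-6.95 = -56.573
Total = -56.573 - 4.6566 = -61.2296


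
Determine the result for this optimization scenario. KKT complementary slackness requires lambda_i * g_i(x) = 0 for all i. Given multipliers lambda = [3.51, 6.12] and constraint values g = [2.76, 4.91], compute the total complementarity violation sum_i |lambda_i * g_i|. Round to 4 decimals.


KKT complementary slackness check:
lambda_1 * g_1 = 3.51 * 2.76 = 9.6876
lambda_2 * g_2 = 6.12 * 4.91 = 30.0492
Total violation = 9.6876 + 30.0492 = 39.7368


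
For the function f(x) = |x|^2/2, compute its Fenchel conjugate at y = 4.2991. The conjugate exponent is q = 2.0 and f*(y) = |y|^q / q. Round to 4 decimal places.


The conjugate exponent q satisfies 1/p + 1/q = 1.
p = 2, so q = 2/(2 - 1) = 2.0
|y|^q = 4.2991^2.0 = 18.4823
f*(4.2991) = 18.4823 / 2.0 = 9.2411


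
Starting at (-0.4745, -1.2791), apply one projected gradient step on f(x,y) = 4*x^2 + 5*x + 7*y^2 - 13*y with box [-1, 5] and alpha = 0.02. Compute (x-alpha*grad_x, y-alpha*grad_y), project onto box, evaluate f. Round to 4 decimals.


Step 1: Compute gradient at (-0.4745, -1.2791).
grad_x = 2*4*-0.4745 + 5 = 1.204
grad_y = 2*7*-1.2791 - 13 = -30.9074
Step 2: Gradient step.
x_raw = -0.4745 - 0.02*1.204 = -0.4986
y_raw = -1.2791 - 0.02*-30.9074 = -0.661
Step 3: Project onto [-1, 5].
x_proj = clip(-0.4986) = -0.4986
y_proj = clip(-0.661) = -0.661
Step 4: Evaluate f.
f(-0.4986, -0.661) = 10.1518


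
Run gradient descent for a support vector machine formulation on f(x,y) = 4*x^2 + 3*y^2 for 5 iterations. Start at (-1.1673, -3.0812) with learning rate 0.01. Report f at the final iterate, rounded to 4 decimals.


Gradient descent on f(x,y) = 4*x^2 + 3*y^2.
Starting point: (-1.1673, -3.0812), alpha = 0.01
Step 1: grad_x = 2*4*-1.1673 = -9.3384, grad_y = 2*3*-3.0812 = -18.4872
  x_1 = -1.1673 - 0.01*-9.3384 = -1.0739
  y_1 = -3.0812 - 0.01*-18.4872 = -2.8963
Step 2: grad_x = 2*4*-1.0739 = -8.5913, grad_y = 2*3*-2.8963 = -17.378
  x_2 = -1.0739 - 0.01*-8.5913 = -0.988
  y_2 = -2.8963 - 0.01*-17.378 = -2.7225
Step 3: grad_x = 2*4*-0.988 = -7.904, grad_y = 2*3*-2.7225 = -16.3353
  x_3 = -0.988 - 0.01*-7.904 = -0.909
  y_3 = -2.7225 - 0.01*-16.3353 = -2.5592
Step 4: grad_x = 2*4*-0.909 = -7.2717, grad_y = 2*3*-2.5592 = -15.3552
  x_4 = -0.909 - 0.01*-7.2717 = -0.8362
  y_4 = -2.5592 - 0.01*-15.3552 = -2.4056
Step 5: grad_x = 2*4*-0.8362 = -6.69, grad_y = 2*3*-2.4056 = -14.4339
  x_5 = -0.8362 - 0.01*-6.69 = -0.7693
  y_5 = -2.4056 - 0.01*-14.4339 = -2.2613
f(-0.7693, -2.2613) = 4*(-0.7693)^2 + 3*(-2.2613)^2 = 17.7081


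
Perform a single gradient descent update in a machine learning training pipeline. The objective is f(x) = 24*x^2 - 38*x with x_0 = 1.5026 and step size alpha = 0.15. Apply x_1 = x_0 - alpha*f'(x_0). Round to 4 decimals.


We compute the gradient at x_0 and apply the update.
f'(x) = 48*x - 38
f'(1.5026) = 48*1.5026 - 38 = 34.1248
x_1 = 1.5026 - 0.15*34.1248 = -3.6161


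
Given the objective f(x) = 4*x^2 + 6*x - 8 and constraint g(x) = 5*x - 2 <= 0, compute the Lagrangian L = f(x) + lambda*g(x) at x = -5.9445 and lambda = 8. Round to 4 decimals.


Step 1: Evaluate f(x).
f(-5.9445) = 4*(-5.9445)^2 + 6*(-5.9445) - 8 = 97.6813
Step 2: Evaluate g(x).
g(-5.9445) = 5*-5.9445 - 2 = -31.7225
Step 3: Compute Lagrangian.
L = 97.6813 + 8*-31.7225 = -156.0987


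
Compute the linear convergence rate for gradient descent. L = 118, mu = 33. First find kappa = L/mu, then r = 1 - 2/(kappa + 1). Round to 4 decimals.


Step 1: Compute the condition number.
kappa = L/mu = 118/33 = 3.5758
Step 2: Compute the convergence rate.
r = 1 - 2/(kappa + 1) = 1 - 2*mu/(L + mu) = (L - mu)/(L + mu) = 85/151 = 0.5629


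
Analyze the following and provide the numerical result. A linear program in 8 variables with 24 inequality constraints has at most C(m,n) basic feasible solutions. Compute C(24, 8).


Each vertex corresponds to some choice of n active constraints out of m, so the number of vertices is at most C(m, n) = m! / (n!(m-n)!).
m = 24, n = 8
Numerator: 24 * 23 * 22 * 21 * 20 * 19 * 18 * 17
Denominator: 8! = 40320
C(24, 8) = 735471


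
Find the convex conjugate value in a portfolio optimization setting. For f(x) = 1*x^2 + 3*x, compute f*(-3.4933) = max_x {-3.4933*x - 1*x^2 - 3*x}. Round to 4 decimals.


f*(y) = sup_x {y*x - a*x^2 - b*x} = sup_x {(y-b)*x - a*x^2}
FOC: (y - b) - 2a*x = 0 => x* = (y - b)/(2a)
x* = (-3.4933 - 3)/(2*1) = -3.2467
f*(-3.4933) = (y-b)^2/(4a) = (-3.4933 - 3)^2/(4*1)
= 42.1629/4 = 10.5407


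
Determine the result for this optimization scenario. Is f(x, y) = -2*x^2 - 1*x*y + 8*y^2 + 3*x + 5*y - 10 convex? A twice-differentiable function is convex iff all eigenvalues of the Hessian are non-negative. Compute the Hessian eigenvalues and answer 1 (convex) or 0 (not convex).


The Hessian of f(x,y) = -2*x^2 - 1*x*y + 8*y^2 + 3*x + 5*y - 10 is:
H = [[-4, -1], [-1, 16]]
Trace = -4 + 16 = 12
Determinant = -4*16 - (-1)^2 = -65
Discriminant = (12)^2 - 4*-65 = 404.0
Eigenvalues: lambda_1 = -4.0499, lambda_2 = 16.0499
The function is not convex.

0


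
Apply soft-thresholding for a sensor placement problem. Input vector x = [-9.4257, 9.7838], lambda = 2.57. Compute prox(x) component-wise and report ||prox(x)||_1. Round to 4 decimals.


Soft-thresholding with lambda = 2.57:
prox(-9.4257) = sign(-9.4257)*max(|-9.4257| - 2.57, 0) = -6.8557
prox(9.7838) = sign(9.7838)*max(|9.7838| - 2.57, 0) = 7.2138
prox(x) = [-6.8557, 7.2138]
||prox(x)||_1 = 6.8557 + 7.2138 = 14.0695


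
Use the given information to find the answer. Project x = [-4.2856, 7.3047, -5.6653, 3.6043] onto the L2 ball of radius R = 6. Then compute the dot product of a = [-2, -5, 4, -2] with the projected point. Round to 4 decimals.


Step 1: Compute ||x|| (intermediates to 6 decimals).
||x|| = sqrt((-4.2856)^2 + 7.3047^2 + (-5.6653)^2 + 3.6043^2) = 10.807942
Step 2: Project.
Since ||x|| > R, scale = R/||x|| = 6/10.807942 = 0.555147, proj(x) = scale * x
proj(x) = [-2.379138, 4.055182, -3.145074, 2.000916]
Step 3: Dot product.
a^T * proj(x) = -2*(-2.379138) - 5*4.055182 + 4*(-3.145074) - 2*2.000916 = -32.0998


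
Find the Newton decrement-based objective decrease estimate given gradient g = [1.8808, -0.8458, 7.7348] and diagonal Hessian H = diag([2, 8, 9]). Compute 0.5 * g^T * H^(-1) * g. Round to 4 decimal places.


Step 1: H is diagonal, so H^(-1) * g = [0.9404, -0.1057, 0.8594].
Step 2: g^T H^(-1) g = sum_i g_i^2 / H_ii
  = (1.8808)^2/2 + (-0.8458)^2/8 + (7.7348)^2/9
  = 1.7687 + 0.0894 + 6.6475 = 8.5056
Step 3: Objective decrease = 0.5 * g^T H^(-1) g = 4.2528


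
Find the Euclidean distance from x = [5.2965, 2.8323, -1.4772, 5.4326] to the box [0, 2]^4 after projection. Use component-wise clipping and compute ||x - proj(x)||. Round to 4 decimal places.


Project each component onto [0, 2].
clip(5.2965) = 2.0, clip(2.8323) = 2.0, clip(-1.4772) = 0.0, clip(5.4326) = 2.0
Projection = [2.0, 2.0, 0.0, 2.0]
Squared diffs: [10.8669, 0.6927, 2.1821, 11.7827]
Distance = sqrt(25.5244) = 5.0522


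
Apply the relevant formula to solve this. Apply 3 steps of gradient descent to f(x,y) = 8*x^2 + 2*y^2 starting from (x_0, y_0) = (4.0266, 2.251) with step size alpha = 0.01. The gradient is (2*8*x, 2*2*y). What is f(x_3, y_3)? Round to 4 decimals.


Gradient descent on f(x,y) = 8*x^2 + 2*y^2.
Starting point: (4.0266, 2.251), alpha = 0.01
Step 1: grad_x = 2*8*4.0266 = 64.4256, grad_y = 2*2*2.251 = 9.004
  x_1 = 4.0266 - 0.01*64.4256 = 3.3823
  y_1 = 2.251 - 0.01*9.004 = 2.161
Step 2: grad_x = 2*8*3.3823 = 54.1175, grad_y = 2*2*2.161 = 8.6438
  x_2 = 3.3823 - 0.01*54.1175 = 2.8412
  y_2 = 2.161 - 0.01*8.6438 = 2.0745
Step 3: grad_x = 2*8*2.8412 = 45.4587, grad_y = 2*2*2.0745 = 8.2981
  x_3 = 2.8412 - 0.01*45.4587 = 2.3866
  y_3 = 2.0745 - 0.01*8.2981 = 1.9915
f(2.3866, 1.9915) = 8*2.3866^2 + 2*1.9915^2 = 53.4987


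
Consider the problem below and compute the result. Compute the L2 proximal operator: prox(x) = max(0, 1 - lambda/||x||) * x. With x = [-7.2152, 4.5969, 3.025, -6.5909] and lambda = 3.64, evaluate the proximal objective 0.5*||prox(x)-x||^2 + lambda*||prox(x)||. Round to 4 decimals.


Step 1: Compute ||x||.
||x|| = 11.2152
Step 2: Compute scaling factor.
scale = max(0, 1 - 3.64/11.2152) = 0.6754
Step 3: prox(x) = [-4.8734, 3.1049, 2.0432, -4.4518]
||prox(x)|| = 7.5752
Step 4: Proximal objective.
0.5*||prox-x||^2 = 6.6248
lambda*||prox|| = 27.5737
Total = 34.1986


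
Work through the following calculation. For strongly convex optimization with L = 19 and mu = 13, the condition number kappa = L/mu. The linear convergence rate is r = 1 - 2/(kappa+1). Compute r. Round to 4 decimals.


Step 1: Compute the condition number.
kappa = L/mu = 19/13 = 1.4615
Step 2: Compute the convergence rate.
r = 1 - 2/(kappa + 1) = 1 - 2*mu/(L + mu) = (L - mu)/(L + mu) = 6/32 = 0.1875


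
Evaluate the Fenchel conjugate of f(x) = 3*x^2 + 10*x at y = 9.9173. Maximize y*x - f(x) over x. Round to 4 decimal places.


f*(y) = sup_x {y*x - a*x^2 - b*x} = sup_x {(y-b)*x - a*x^2}
FOC: (y - b) - 2a*x = 0 => x* = (y - b)/(2a)
x* = (9.9173 - 10)/(2*3) = -0.0138
f*(9.9173) = (y-b)^2/(4a) = (9.9173 - 10)^2/(4*3)
= 0.0068/12 = 0.0006


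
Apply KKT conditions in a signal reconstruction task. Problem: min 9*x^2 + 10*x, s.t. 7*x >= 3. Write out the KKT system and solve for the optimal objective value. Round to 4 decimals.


Step 1: Try lambda = 0 (constraint inactive).
x_unc = -10/(2*9) = -0.5556
Check: 7*-0.5556 = -3.8892 < 3 -- violated!
Step 2: Constraint must be active: 7*x = 3
x* = 3/7 = 0.4286 (rounded; the exact value 3/7 is used below)
lambda = (2*9*(3/7) + 10)/7 = 2.5306
Step 3: Compute optimal value.
f(x*) = 9*(3/7)^2 + 10*(3/7) = 5.9388


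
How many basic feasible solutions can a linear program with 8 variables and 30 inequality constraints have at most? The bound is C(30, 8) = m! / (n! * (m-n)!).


Each vertex corresponds to some choice of n active constraints out of m, so the number of vertices is at most C(m, n) = m! / (n!(m-n)!).
m = 30, n = 8
Numerator: 30 * 29 * 28 * 27 * 26 * 25 * 24 * 23
Denominator: 8! = 40320
C(30, 8) = 5852925


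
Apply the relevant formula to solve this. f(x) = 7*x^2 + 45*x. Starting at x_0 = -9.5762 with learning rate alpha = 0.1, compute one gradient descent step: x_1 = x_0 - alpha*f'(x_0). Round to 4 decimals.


We compute the gradient at x_0 and apply the update.
f'(x) = 14*x + 45
f'(-9.5762) = 14*-9.5762 + 45 = -89.0668
x_1 = -9.5762 - 0.1*-89.0668 = -0.6695


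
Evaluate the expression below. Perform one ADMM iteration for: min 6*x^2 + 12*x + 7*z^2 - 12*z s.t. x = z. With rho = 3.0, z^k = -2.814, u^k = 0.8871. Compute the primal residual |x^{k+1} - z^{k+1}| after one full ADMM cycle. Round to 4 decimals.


ADMM iteration with rho = 3.0, z^k = -2.814, u^k = 0.8871
Step 1: x-update.
Minimize 6*x^2 + 12*x + (3.0/2)*(x + 2.814 + 0.8871)^2
FOC: (2*6 + 3.0)*x = -12 + 3.0*(-2.814 - 0.8871)
x^{k+1} = -1.5402
Step 2: z-update.
Minimize 7*z^2 - 12*z + (3.0/2)*(-1.5402 - z + 0.8871)^2
FOC: (2*7 + 3.0)*z = 12 + 3.0*(-1.5402 + 0.8871)
z^{k+1} = 0.5906
Step 3: u-update.
u^{k+1} = 0.8871 - 1.5402 - 0.5906 = -1.2437
Step 4: Primal residual = |-1.5402 - 0.5906| = 2.1308


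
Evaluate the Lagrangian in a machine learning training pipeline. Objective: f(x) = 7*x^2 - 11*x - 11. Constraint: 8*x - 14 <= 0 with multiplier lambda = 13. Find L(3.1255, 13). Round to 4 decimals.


Step 1: Evaluate f(x).
f(3.1255) = 7*3.1255^2 - 11*3.1255 - 11 = 23.0008
Step 2: Evaluate g(x).
g(3.1255) = 8*3.1255 - 14 = 11.004
Step 3: Compute Lagrangian.
L = 23.0008 + 13*11.004 = 166.0528


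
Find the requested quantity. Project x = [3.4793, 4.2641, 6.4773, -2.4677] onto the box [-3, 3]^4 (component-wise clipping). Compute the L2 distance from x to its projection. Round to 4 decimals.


Project each component onto [-3, 3].
clip(3.4793) = 3.0, clip(4.2641) = 3.0, clip(6.4773) = 3.0, clip(-2.4677) = -2.4677
Projection = [3.0, 3.0, 3.0, -2.4677]
Squared diffs: [0.2297, 1.5979, 12.0916, 0.0]
Distance = sqrt(13.9192) = 3.7309


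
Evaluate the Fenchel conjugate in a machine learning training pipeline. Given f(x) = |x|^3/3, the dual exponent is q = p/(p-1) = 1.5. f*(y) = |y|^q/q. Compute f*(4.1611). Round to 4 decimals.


The conjugate exponent q satisfies 1/p + 1/q = 1.
p = 3, so q = 3/(3 - 1) = 1.5
|y|^q = 4.1611^1.5 = 8.4881
f*(4.1611) = 8.4881 / 1.5 = 5.6588


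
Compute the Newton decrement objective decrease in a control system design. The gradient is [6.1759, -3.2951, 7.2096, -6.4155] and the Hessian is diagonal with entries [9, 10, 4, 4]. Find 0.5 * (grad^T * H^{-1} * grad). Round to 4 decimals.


Step 1: H is diagonal, so H^(-1) * g = [0.6862, -0.3295, 1.8024, -1.6039].
Step 2: g^T H^(-1) g = sum_i g_i^2 / H_ii
  = (6.1759)^2/9 + (-3.2951)^2/10 + (7.2096)^2/4 + (-6.4155)^2/4
  = 4.238 + 1.0858 + 12.9946 + 10.2897 = 28.608
Step 3: Objective decrease = 0.5 * g^T H^(-1) g = 14.304


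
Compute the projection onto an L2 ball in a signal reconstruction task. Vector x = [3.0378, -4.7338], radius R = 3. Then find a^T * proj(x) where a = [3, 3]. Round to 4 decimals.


Step 1: Compute ||x|| (intermediates to 6 decimals).
||x|| = sqrt(3.0378^2 + (-4.7338)^2) = 5.624686
Step 2: Project.
Since ||x|| > R, scale = R/||x|| = 3/5.624686 = 0.533363, proj(x) = scale * x
proj(x) = [1.62025, -2.524834]
Step 3: Dot product.
a^T * proj(x) = 3*1.62025 + 3*(-2.524834) = -2.7138


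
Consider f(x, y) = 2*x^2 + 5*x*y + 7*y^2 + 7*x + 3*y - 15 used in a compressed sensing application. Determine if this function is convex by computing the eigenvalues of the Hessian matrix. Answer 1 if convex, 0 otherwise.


The Hessian of f(x,y) = 2*x^2 + 5*x*y + 7*y^2 + 7*x + 3*y - 15 is:
H = [[4, 5], [5, 14]]
Trace = 4 + 14 = 18
Determinant = 4*14 - (5)^2 = 31
Discriminant = (18)^2 - 4*31 = 200.0
Eigenvalues: lambda_1 = 1.9289, lambda_2 = 16.0711
The function is convex.

1


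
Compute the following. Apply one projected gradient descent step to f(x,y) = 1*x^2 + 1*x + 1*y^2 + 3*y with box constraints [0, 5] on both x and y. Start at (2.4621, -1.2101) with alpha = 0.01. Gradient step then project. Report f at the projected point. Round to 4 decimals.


Step 1: Compute gradient at (2.4621, -1.2101).
grad_x = 2*1*2.4621 + 1 = 5.9242
grad_y = 2*1*-1.2101 + 3 = 0.5798
Step 2: Gradient step.
x_raw = 2.4621 - 0.01*5.9242 = 2.4029
y_raw = -1.2101 - 0.01*0.5798 = -1.2159
Step 3: Project onto [0, 5].
x_proj = clip(2.4029) = 2.4029
y_proj = clip(-1.2159) = 0.0
Step 4: Evaluate f.
f(2.4029, 0.0) = 8.1766


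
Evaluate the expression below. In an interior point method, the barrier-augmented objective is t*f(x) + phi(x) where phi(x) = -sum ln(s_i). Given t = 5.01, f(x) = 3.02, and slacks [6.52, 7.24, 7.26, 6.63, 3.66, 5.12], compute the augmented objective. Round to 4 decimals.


Step 1: Compute log-barrier.
ln values: [1.8749, 1.9796, 1.9824, 1.8916, 1.2975, 1.6332]
phi = -(1.8749 + 1.9796 + 1.9824 + 1.8916 + 1.2975 + 1.6332) = -10.6591
Step 2: Compute augmented objective.
t*f(x) = 5.01*3.02 = 15.1302
Total = 15.1302 - 10.6591 = 4.4711


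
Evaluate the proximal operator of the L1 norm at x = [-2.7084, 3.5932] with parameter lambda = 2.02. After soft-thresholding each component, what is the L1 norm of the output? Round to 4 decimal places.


Soft-thresholding with lambda = 2.02:
prox(-2.7084) = sign(-2.7084)*max(|-2.7084| - 2.02, 0) = -0.6884
prox(3.5932) = sign(3.5932)*max(|3.5932| - 2.02, 0) = 1.5732
prox(x) = [-0.6884, 1.5732]
||prox(x)||_1 = 0.6884 + 1.5732 = 2.2616


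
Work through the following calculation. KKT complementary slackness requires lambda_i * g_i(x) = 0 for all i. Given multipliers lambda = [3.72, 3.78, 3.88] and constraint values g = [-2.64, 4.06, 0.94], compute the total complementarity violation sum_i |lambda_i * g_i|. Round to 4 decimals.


KKT complementary slackness check:
lambda_1 * g_1 = 3.72 * -2.64 = -9.8208
lambda_2 * g_2 = 3.78 * 4.06 = 15.3468
lambda_3 * g_3 = 3.88 * 0.94 = 3.6472
Total violation = 9.8208 + 15.3468 + 3.6472 = 28.8148


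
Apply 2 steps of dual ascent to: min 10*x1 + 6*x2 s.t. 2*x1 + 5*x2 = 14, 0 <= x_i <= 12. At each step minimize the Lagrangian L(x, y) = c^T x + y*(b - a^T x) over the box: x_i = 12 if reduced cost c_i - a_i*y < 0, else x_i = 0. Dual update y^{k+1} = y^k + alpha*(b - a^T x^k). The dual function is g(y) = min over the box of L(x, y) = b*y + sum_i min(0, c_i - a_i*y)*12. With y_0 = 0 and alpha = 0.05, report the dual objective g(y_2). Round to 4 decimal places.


Dual ascent for LP: min 10*x1 + 6*x2, 2*x1 + 5*x2 = 14, 0 <= x_i <= 12
Step 1: y^k = 0.0, reduced costs: (10.0, 6.0)
  x^k = (0.0, 0.0), subgradient = b - a^T x = 14.0
  y^{k+1} = 0.0 + 0.05*14.0 = 0.7
Step 2: y^k = 0.7, reduced costs: (8.6, 2.5)
  x^k = (0.0, 0.0), subgradient = b - a^T x = 14.0
  y^{k+1} = 0.7 + 0.05*14.0 = 1.4
Dual objective at y_2 = 1.4: reduced costs (7.2, -1.0), box minimizer x = (0.0, 12.0)
g(y_2) = b*y + (c1 - a1*y)*x1 + (c2 - a2*y)*x2 = 14*1.4 + 7.2*0.0 + (-1.0)*12.0 = 19.6 + 0.0 - 12.0 = 7.6


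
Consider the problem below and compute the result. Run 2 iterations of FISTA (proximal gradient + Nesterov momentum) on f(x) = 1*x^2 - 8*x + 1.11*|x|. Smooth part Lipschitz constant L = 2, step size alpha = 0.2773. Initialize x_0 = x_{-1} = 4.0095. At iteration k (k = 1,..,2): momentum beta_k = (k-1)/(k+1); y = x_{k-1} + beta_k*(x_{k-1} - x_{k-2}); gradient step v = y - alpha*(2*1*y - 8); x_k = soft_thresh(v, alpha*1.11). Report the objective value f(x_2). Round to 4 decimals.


FISTA on f(x) = 1*x^2 - 8*x + 1.11*|x|
L = 2, alpha = 0.2773
Iteration 1: beta = 0.0, y = 4.0095 + 0.0*(4.0095 - 4.0095) = 4.0095
  grad(y) = 0.019, v = y - alpha*grad = 4.0042
  prox(v) = soft_thresh(4.0042, 0.3078) = 3.6964
Iteration 2: beta = 0.3333, y = 3.6964 + 0.3333*(3.6964 - 4.0095) = 3.5921
  grad(y) = -0.8159, v = y - alpha*grad = 3.8183
  prox(v) = soft_thresh(3.8183, 0.3078) = 3.5105
f(x_2) = 1*3.5105^2 - 8*3.5105 + 1.11*|3.5105| = -11.8637
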